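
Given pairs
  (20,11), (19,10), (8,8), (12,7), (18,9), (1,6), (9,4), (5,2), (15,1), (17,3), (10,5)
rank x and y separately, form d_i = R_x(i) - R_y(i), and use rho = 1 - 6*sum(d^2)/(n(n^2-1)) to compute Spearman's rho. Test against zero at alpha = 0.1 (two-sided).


Step 1: Rank x and y separately (midranks; no ties here).
rank(x): 20->11, 19->10, 8->3, 12->6, 18->9, 1->1, 9->4, 5->2, 15->7, 17->8, 10->5
rank(y): 11->11, 10->10, 8->8, 7->7, 9->9, 6->6, 4->4, 2->2, 1->1, 3->3, 5->5
Step 2: d_i = R_x(i) - R_y(i); compute d_i^2.
  (11-11)^2=0, (10-10)^2=0, (3-8)^2=25, (6-7)^2=1, (9-9)^2=0, (1-6)^2=25, (4-4)^2=0, (2-2)^2=0, (7-1)^2=36, (8-3)^2=25, (5-5)^2=0
sum(d^2) = 112.
Step 3: rho = 1 - 6*112 / (11*(11^2 - 1)) = 1 - 672/1320 = 0.490909.
Step 4: Under H0, t = rho * sqrt((n-2)/(1-rho^2)) = 1.6904 ~ t(9).
Step 5: Two-sided p-value from the t-distribution with 9 df = 0.125204.
Step 6: alpha = 0.1. fail to reject H0.

rho = 0.4909, p = 0.125204, fail to reject H0 at alpha = 0.1.


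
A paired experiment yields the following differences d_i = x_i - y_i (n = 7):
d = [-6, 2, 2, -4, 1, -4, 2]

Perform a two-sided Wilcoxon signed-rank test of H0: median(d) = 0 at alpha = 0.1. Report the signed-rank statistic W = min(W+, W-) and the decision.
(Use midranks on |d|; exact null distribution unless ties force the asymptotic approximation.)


Step 1: Drop any zero differences (none here) and take |d_i|.
|d| = [6, 2, 2, 4, 1, 4, 2]
Step 2: Midrank |d_i| (ties get averaged ranks).
ranks: |6|->7, |2|->3, |2|->3, |4|->5.5, |1|->1, |4|->5.5, |2|->3
Step 3: Attach original signs; sum ranks with positive sign and with negative sign.
W+ = 3 + 3 + 1 + 3 = 10
W- = 7 + 5.5 + 5.5 = 18
(Check: W+ + W- = 28 should equal n(n+1)/2 = 28.)
Step 4: Test statistic W = min(W+, W-) = 10.
Step 5: Ties in |d|, so use the tie-corrected normal approximation.
        E[W] = n(n+1)/4 = 7*8/4 = 14.
        Tie groups: |d|=2 (t=3), |d|=4 (t=2); sum(t^3 - t) = 30.
        Var[W] = n(n+1)(2n+1)/24 - sum(t^3-t)/48 = 840/24 - 30/48 = 34.375.
        z = (W - E[W]) / sqrt(Var[W]) = (10 - 14) / 5.8630 = -0.6822.
        Two-sided p = 2*Phi(z) = 0.495086.
Step 6: alpha = 0.1. fail to reject H0.

W+ = 10, W- = 18, W = min = 10, p = 0.495086, fail to reject H0.


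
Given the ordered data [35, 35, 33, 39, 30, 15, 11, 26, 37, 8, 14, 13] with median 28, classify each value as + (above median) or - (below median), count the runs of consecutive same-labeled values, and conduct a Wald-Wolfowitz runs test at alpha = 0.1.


Step 1: Compute median = 28; label A = above, B = below.
Labels in order: AAAAABBBABBB  (n_A = 6, n_B = 6)
Step 2: Count runs R = 4.
Step 3: Under H0 (random ordering), E[R] = 2*n_A*n_B/(n_A+n_B) + 1 = 2*6*6/12 + 1 = 7.0000.
        Var[R] = 2*n_A*n_B*(2*n_A*n_B - n_A - n_B) / ((n_A+n_B)^2 * (n_A+n_B-1)) = 4320/1584 = 2.7273.
        SD[R] = 1.6514.
Step 4: Continuity-corrected z = (R + 0.5 - E[R]) / SD[R] = (4 + 0.5 - 7.0000) / 1.6514 = -1.5138.
Step 5: Two-sided p-value via normal approximation = 2*(1 - Phi(|z|)) = 0.130070.
Step 6: alpha = 0.1. fail to reject H0.

R = 4, z = -1.5138, p = 0.130070, fail to reject H0.


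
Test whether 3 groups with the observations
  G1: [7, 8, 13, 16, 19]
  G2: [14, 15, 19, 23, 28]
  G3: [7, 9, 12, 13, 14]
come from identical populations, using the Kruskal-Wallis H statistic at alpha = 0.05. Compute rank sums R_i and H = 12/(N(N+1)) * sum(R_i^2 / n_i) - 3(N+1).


Step 1: Combine all N = 15 observations and assign midranks.
sorted (value, group, rank): (7,G1,1.5), (7,G3,1.5), (8,G1,3), (9,G3,4), (12,G3,5), (13,G1,6.5), (13,G3,6.5), (14,G2,8.5), (14,G3,8.5), (15,G2,10), (16,G1,11), (19,G1,12.5), (19,G2,12.5), (23,G2,14), (28,G2,15)
Step 2: Sum ranks within each group.
R_1 = 34.5 (n_1 = 5)
R_2 = 60 (n_2 = 5)
R_3 = 25.5 (n_3 = 5)
Step 3: H = 12/(N(N+1)) * sum(R_i^2/n_i) - 3(N+1)
     = 12/(15*16) * (34.5^2/5 + 60^2/5 + 25.5^2/5) - 3*16
     = 0.050000 * 1088.1 - 48
     = 6.405000.
Step 4: Ties present; correction factor C = 1 - 24/(15^3 - 15) = 0.992857. Corrected H = 6.405000 / 0.992857 = 6.451079.
Step 5: Under H0, H ~ chi^2(2); p-value = 0.039734.
Step 6: alpha = 0.05. reject H0.

H = 6.4511, df = 2, p = 0.039734, reject H0.


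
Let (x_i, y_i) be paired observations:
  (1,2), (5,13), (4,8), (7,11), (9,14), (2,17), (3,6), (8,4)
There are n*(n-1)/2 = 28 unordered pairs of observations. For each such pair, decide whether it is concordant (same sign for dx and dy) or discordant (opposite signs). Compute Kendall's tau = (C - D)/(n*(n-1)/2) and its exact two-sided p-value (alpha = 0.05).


Step 1: Enumerate the 28 unordered pairs (i,j) with i<j and classify each by sign(x_j-x_i) * sign(y_j-y_i).
  (1,2):dx=+4,dy=+11->C; (1,3):dx=+3,dy=+6->C; (1,4):dx=+6,dy=+9->C; (1,5):dx=+8,dy=+12->C
  (1,6):dx=+1,dy=+15->C; (1,7):dx=+2,dy=+4->C; (1,8):dx=+7,dy=+2->C; (2,3):dx=-1,dy=-5->C
  (2,4):dx=+2,dy=-2->D; (2,5):dx=+4,dy=+1->C; (2,6):dx=-3,dy=+4->D; (2,7):dx=-2,dy=-7->C
  (2,8):dx=+3,dy=-9->D; (3,4):dx=+3,dy=+3->C; (3,5):dx=+5,dy=+6->C; (3,6):dx=-2,dy=+9->D
  (3,7):dx=-1,dy=-2->C; (3,8):dx=+4,dy=-4->D; (4,5):dx=+2,dy=+3->C; (4,6):dx=-5,dy=+6->D
  (4,7):dx=-4,dy=-5->C; (4,8):dx=+1,dy=-7->D; (5,6):dx=-7,dy=+3->D; (5,7):dx=-6,dy=-8->C
  (5,8):dx=-1,dy=-10->C; (6,7):dx=+1,dy=-11->D; (6,8):dx=+6,dy=-13->D; (7,8):dx=+5,dy=-2->D
Step 2: C = 17, D = 11, total pairs = 28.
Step 3: tau = (C - D)/(n(n-1)/2) = (17 - 11)/28 = 0.214286.
Step 4: Exact two-sided p-value (enumerate n! = 40320 permutations of y under H0): p = 0.548413.
Step 5: alpha = 0.05. fail to reject H0.

tau_b = 0.2143 (C=17, D=11), p = 0.548413, fail to reject H0.


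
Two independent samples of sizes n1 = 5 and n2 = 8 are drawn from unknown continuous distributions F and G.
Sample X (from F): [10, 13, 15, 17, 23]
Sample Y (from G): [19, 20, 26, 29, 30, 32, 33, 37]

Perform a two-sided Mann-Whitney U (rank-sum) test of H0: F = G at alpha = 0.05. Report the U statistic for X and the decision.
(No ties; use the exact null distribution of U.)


Step 1: Combine and sort all 13 observations; assign midranks.
sorted (value, group): (10,X), (13,X), (15,X), (17,X), (19,Y), (20,Y), (23,X), (26,Y), (29,Y), (30,Y), (32,Y), (33,Y), (37,Y)
ranks: 10->1, 13->2, 15->3, 17->4, 19->5, 20->6, 23->7, 26->8, 29->9, 30->10, 32->11, 33->12, 37->13
Step 2: Rank sum for X: R1 = 1 + 2 + 3 + 4 + 7 = 17.
Step 3: U_X = R1 - n1(n1+1)/2 = 17 - 5*6/2 = 17 - 15 = 2.
       U_Y = n1*n2 - U_X = 40 - 2 = 38.
Step 4: No ties, so the exact null distribution of U (based on enumerating the C(13,5) = 1287 equally likely rank assignments) gives the two-sided p-value.
Step 5: p-value = 0.006216; compare to alpha = 0.05. reject H0.

U_X = 2, p = 0.006216, reject H0 at alpha = 0.05.


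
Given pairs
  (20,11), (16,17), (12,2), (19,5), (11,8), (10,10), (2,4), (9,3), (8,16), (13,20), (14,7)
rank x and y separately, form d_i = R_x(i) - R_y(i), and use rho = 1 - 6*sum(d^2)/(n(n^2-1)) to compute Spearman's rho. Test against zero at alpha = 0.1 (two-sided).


Step 1: Rank x and y separately (midranks; no ties here).
rank(x): 20->11, 16->9, 12->6, 19->10, 11->5, 10->4, 2->1, 9->3, 8->2, 13->7, 14->8
rank(y): 11->8, 17->10, 2->1, 5->4, 8->6, 10->7, 4->3, 3->2, 16->9, 20->11, 7->5
Step 2: d_i = R_x(i) - R_y(i); compute d_i^2.
  (11-8)^2=9, (9-10)^2=1, (6-1)^2=25, (10-4)^2=36, (5-6)^2=1, (4-7)^2=9, (1-3)^2=4, (3-2)^2=1, (2-9)^2=49, (7-11)^2=16, (8-5)^2=9
sum(d^2) = 160.
Step 3: rho = 1 - 6*160 / (11*(11^2 - 1)) = 1 - 960/1320 = 0.272727.
Step 4: Under H0, t = rho * sqrt((n-2)/(1-rho^2)) = 0.8504 ~ t(9).
Step 5: Two-sided p-value from the t-distribution with 9 df = 0.417141.
Step 6: alpha = 0.1. fail to reject H0.

rho = 0.2727, p = 0.417141, fail to reject H0 at alpha = 0.1.


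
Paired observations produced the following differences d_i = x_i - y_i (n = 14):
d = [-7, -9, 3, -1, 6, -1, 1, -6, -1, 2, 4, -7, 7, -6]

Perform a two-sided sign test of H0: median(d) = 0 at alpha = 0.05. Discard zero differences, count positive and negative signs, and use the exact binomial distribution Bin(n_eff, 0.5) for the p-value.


Step 1: Discard zero differences. Original n = 14; n_eff = number of nonzero differences = 14.
Nonzero differences (with sign): -7, -9, +3, -1, +6, -1, +1, -6, -1, +2, +4, -7, +7, -6
Step 2: Count signs: positive = 6, negative = 8.
Step 3: Under H0: P(positive) = 0.5, so the number of positives S ~ Bin(14, 0.5).
Step 4: Two-sided exact p-value = sum of Bin(14,0.5) probabilities at or below the observed probability = 0.790527.
Step 5: alpha = 0.05. fail to reject H0.

n_eff = 14, pos = 6, neg = 8, p = 0.790527, fail to reject H0.


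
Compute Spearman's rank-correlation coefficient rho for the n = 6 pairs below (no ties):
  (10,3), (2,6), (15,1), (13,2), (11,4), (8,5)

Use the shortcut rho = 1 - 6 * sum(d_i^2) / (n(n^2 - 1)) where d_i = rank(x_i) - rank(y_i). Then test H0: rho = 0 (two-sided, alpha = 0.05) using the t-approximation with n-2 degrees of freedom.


Step 1: Rank x and y separately (midranks; no ties here).
rank(x): 10->3, 2->1, 15->6, 13->5, 11->4, 8->2
rank(y): 3->3, 6->6, 1->1, 2->2, 4->4, 5->5
Step 2: d_i = R_x(i) - R_y(i); compute d_i^2.
  (3-3)^2=0, (1-6)^2=25, (6-1)^2=25, (5-2)^2=9, (4-4)^2=0, (2-5)^2=9
sum(d^2) = 68.
Step 3: rho = 1 - 6*68 / (6*(6^2 - 1)) = 1 - 408/210 = -0.942857.
Step 4: Under H0, t = rho * sqrt((n-2)/(1-rho^2)) = -5.6595 ~ t(4).
Step 5: Two-sided p-value from the t-distribution with 4 df = 0.004805.
Step 6: alpha = 0.05. reject H0.

rho = -0.9429, p = 0.004805, reject H0 at alpha = 0.05.


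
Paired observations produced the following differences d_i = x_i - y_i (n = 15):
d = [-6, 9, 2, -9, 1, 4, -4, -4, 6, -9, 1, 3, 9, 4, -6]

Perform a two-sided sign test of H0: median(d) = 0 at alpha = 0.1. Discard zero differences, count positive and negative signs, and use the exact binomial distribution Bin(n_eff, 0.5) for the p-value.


Step 1: Discard zero differences. Original n = 15; n_eff = number of nonzero differences = 15.
Nonzero differences (with sign): -6, +9, +2, -9, +1, +4, -4, -4, +6, -9, +1, +3, +9, +4, -6
Step 2: Count signs: positive = 9, negative = 6.
Step 3: Under H0: P(positive) = 0.5, so the number of positives S ~ Bin(15, 0.5).
Step 4: Two-sided exact p-value = sum of Bin(15,0.5) probabilities at or below the observed probability = 0.607239.
Step 5: alpha = 0.1. fail to reject H0.

n_eff = 15, pos = 9, neg = 6, p = 0.607239, fail to reject H0.


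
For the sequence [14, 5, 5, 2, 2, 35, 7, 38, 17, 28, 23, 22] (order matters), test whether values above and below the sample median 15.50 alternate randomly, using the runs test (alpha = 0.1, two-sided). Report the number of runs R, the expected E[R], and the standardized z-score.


Step 1: Compute median = 15.50; label A = above, B = below.
Labels in order: BBBBBABAAAAA  (n_A = 6, n_B = 6)
Step 2: Count runs R = 4.
Step 3: Under H0 (random ordering), E[R] = 2*n_A*n_B/(n_A+n_B) + 1 = 2*6*6/12 + 1 = 7.0000.
        Var[R] = 2*n_A*n_B*(2*n_A*n_B - n_A - n_B) / ((n_A+n_B)^2 * (n_A+n_B-1)) = 4320/1584 = 2.7273.
        SD[R] = 1.6514.
Step 4: Continuity-corrected z = (R + 0.5 - E[R]) / SD[R] = (4 + 0.5 - 7.0000) / 1.6514 = -1.5138.
Step 5: Two-sided p-value via normal approximation = 2*(1 - Phi(|z|)) = 0.130070.
Step 6: alpha = 0.1. fail to reject H0.

R = 4, z = -1.5138, p = 0.130070, fail to reject H0.


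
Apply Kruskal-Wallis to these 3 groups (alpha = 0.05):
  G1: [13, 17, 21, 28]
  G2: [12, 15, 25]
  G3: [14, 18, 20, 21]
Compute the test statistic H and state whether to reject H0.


Step 1: Combine all N = 11 observations and assign midranks.
sorted (value, group, rank): (12,G2,1), (13,G1,2), (14,G3,3), (15,G2,4), (17,G1,5), (18,G3,6), (20,G3,7), (21,G1,8.5), (21,G3,8.5), (25,G2,10), (28,G1,11)
Step 2: Sum ranks within each group.
R_1 = 26.5 (n_1 = 4)
R_2 = 15 (n_2 = 3)
R_3 = 24.5 (n_3 = 4)
Step 3: H = 12/(N(N+1)) * sum(R_i^2/n_i) - 3(N+1)
     = 12/(11*12) * (26.5^2/4 + 15^2/3 + 24.5^2/4) - 3*12
     = 0.090909 * 400.625 - 36
     = 0.420455.
Step 4: Ties present; correction factor C = 1 - 6/(11^3 - 11) = 0.995455. Corrected H = 0.420455 / 0.995455 = 0.422374.
Step 5: Under H0, H ~ chi^2(2); p-value = 0.809622.
Step 6: alpha = 0.05. fail to reject H0.

H = 0.4224, df = 2, p = 0.809622, fail to reject H0.


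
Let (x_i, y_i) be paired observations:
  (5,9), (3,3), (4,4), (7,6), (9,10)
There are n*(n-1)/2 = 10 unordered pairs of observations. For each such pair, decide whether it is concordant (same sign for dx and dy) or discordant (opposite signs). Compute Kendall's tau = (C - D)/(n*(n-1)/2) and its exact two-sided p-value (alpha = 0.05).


Step 1: Enumerate the 10 unordered pairs (i,j) with i<j and classify each by sign(x_j-x_i) * sign(y_j-y_i).
  (1,2):dx=-2,dy=-6->C; (1,3):dx=-1,dy=-5->C; (1,4):dx=+2,dy=-3->D; (1,5):dx=+4,dy=+1->C
  (2,3):dx=+1,dy=+1->C; (2,4):dx=+4,dy=+3->C; (2,5):dx=+6,dy=+7->C; (3,4):dx=+3,dy=+2->C
  (3,5):dx=+5,dy=+6->C; (4,5):dx=+2,dy=+4->C
Step 2: C = 9, D = 1, total pairs = 10.
Step 3: tau = (C - D)/(n(n-1)/2) = (9 - 1)/10 = 0.800000.
Step 4: Exact two-sided p-value (enumerate n! = 120 permutations of y under H0): p = 0.083333.
Step 5: alpha = 0.05. fail to reject H0.

tau_b = 0.8000 (C=9, D=1), p = 0.083333, fail to reject H0.


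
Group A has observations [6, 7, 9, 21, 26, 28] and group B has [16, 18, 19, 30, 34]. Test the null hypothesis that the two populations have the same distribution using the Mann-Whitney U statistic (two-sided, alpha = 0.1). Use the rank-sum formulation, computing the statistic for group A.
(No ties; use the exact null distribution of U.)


Step 1: Combine and sort all 11 observations; assign midranks.
sorted (value, group): (6,X), (7,X), (9,X), (16,Y), (18,Y), (19,Y), (21,X), (26,X), (28,X), (30,Y), (34,Y)
ranks: 6->1, 7->2, 9->3, 16->4, 18->5, 19->6, 21->7, 26->8, 28->9, 30->10, 34->11
Step 2: Rank sum for X: R1 = 1 + 2 + 3 + 7 + 8 + 9 = 30.
Step 3: U_X = R1 - n1(n1+1)/2 = 30 - 6*7/2 = 30 - 21 = 9.
       U_Y = n1*n2 - U_X = 30 - 9 = 21.
Step 4: No ties, so the exact null distribution of U (based on enumerating the C(11,6) = 462 equally likely rank assignments) gives the two-sided p-value.
Step 5: p-value = 0.329004; compare to alpha = 0.1. fail to reject H0.

U_X = 9, p = 0.329004, fail to reject H0 at alpha = 0.1.


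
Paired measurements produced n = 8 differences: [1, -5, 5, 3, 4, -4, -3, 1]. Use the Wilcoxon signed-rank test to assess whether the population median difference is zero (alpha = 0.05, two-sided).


Step 1: Drop any zero differences (none here) and take |d_i|.
|d| = [1, 5, 5, 3, 4, 4, 3, 1]
Step 2: Midrank |d_i| (ties get averaged ranks).
ranks: |1|->1.5, |5|->7.5, |5|->7.5, |3|->3.5, |4|->5.5, |4|->5.5, |3|->3.5, |1|->1.5
Step 3: Attach original signs; sum ranks with positive sign and with negative sign.
W+ = 1.5 + 7.5 + 3.5 + 5.5 + 1.5 = 19.5
W- = 7.5 + 5.5 + 3.5 = 16.5
(Check: W+ + W- = 36 should equal n(n+1)/2 = 36.)
Step 4: Test statistic W = min(W+, W-) = 16.5.
Step 5: Ties in |d|, so use the tie-corrected normal approximation.
        E[W] = n(n+1)/4 = 8*9/4 = 18.
        Tie groups: |d|=1 (t=2), |d|=3 (t=2), |d|=4 (t=2), |d|=5 (t=2); sum(t^3 - t) = 24.
        Var[W] = n(n+1)(2n+1)/24 - sum(t^3-t)/48 = 1224/24 - 24/48 = 50.5.
        z = (W - E[W]) / sqrt(Var[W]) = (16.5 - 18) / 7.1063 = -0.2111.
        Two-sided p = 2*Phi(z) = 0.832825.
Step 6: alpha = 0.05. fail to reject H0.

W+ = 19.5, W- = 16.5, W = min = 16.5, p = 0.832825, fail to reject H0.


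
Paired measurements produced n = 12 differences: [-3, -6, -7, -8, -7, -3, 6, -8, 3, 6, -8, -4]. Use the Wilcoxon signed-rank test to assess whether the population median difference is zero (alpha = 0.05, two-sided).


Step 1: Drop any zero differences (none here) and take |d_i|.
|d| = [3, 6, 7, 8, 7, 3, 6, 8, 3, 6, 8, 4]
Step 2: Midrank |d_i| (ties get averaged ranks).
ranks: |3|->2, |6|->6, |7|->8.5, |8|->11, |7|->8.5, |3|->2, |6|->6, |8|->11, |3|->2, |6|->6, |8|->11, |4|->4
Step 3: Attach original signs; sum ranks with positive sign and with negative sign.
W+ = 6 + 2 + 6 = 14
W- = 2 + 6 + 8.5 + 11 + 8.5 + 2 + 11 + 11 + 4 = 64
(Check: W+ + W- = 78 should equal n(n+1)/2 = 78.)
Step 4: Test statistic W = min(W+, W-) = 14.
Step 5: Ties in |d|, so use the tie-corrected normal approximation.
        E[W] = n(n+1)/4 = 12*13/4 = 39.
        Tie groups: |d|=3 (t=3), |d|=6 (t=3), |d|=7 (t=2), |d|=8 (t=3); sum(t^3 - t) = 78.
        Var[W] = n(n+1)(2n+1)/24 - sum(t^3-t)/48 = 3900/24 - 78/48 = 160.875.
        z = (W - E[W]) / sqrt(Var[W]) = (14 - 39) / 12.6837 = -1.9710.
        Two-sided p = 2*Phi(z) = 0.048719.
Step 6: alpha = 0.05. reject H0.

W+ = 14, W- = 64, W = min = 14, p = 0.048719, reject H0.


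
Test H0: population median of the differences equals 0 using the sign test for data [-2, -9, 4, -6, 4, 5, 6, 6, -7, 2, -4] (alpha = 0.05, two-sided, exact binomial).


Step 1: Discard zero differences. Original n = 11; n_eff = number of nonzero differences = 11.
Nonzero differences (with sign): -2, -9, +4, -6, +4, +5, +6, +6, -7, +2, -4
Step 2: Count signs: positive = 6, negative = 5.
Step 3: Under H0: P(positive) = 0.5, so the number of positives S ~ Bin(11, 0.5).
Step 4: Two-sided exact p-value = sum of Bin(11,0.5) probabilities at or below the observed probability = 1.000000.
Step 5: alpha = 0.05. fail to reject H0.

n_eff = 11, pos = 6, neg = 5, p = 1.000000, fail to reject H0.


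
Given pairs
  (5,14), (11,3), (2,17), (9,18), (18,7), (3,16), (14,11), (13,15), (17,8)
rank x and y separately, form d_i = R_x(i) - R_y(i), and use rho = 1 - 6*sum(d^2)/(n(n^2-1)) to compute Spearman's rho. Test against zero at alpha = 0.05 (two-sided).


Step 1: Rank x and y separately (midranks; no ties here).
rank(x): 5->3, 11->5, 2->1, 9->4, 18->9, 3->2, 14->7, 13->6, 17->8
rank(y): 14->5, 3->1, 17->8, 18->9, 7->2, 16->7, 11->4, 15->6, 8->3
Step 2: d_i = R_x(i) - R_y(i); compute d_i^2.
  (3-5)^2=4, (5-1)^2=16, (1-8)^2=49, (4-9)^2=25, (9-2)^2=49, (2-7)^2=25, (7-4)^2=9, (6-6)^2=0, (8-3)^2=25
sum(d^2) = 202.
Step 3: rho = 1 - 6*202 / (9*(9^2 - 1)) = 1 - 1212/720 = -0.683333.
Step 4: Under H0, t = rho * sqrt((n-2)/(1-rho^2)) = -2.4763 ~ t(7).
Step 5: Two-sided p-value from the t-distribution with 7 df = 0.042442.
Step 6: alpha = 0.05. reject H0.

rho = -0.6833, p = 0.042442, reject H0 at alpha = 0.05.


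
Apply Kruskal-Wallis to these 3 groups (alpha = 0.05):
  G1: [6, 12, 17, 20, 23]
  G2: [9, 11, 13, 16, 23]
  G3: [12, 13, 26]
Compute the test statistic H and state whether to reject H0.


Step 1: Combine all N = 13 observations and assign midranks.
sorted (value, group, rank): (6,G1,1), (9,G2,2), (11,G2,3), (12,G1,4.5), (12,G3,4.5), (13,G2,6.5), (13,G3,6.5), (16,G2,8), (17,G1,9), (20,G1,10), (23,G1,11.5), (23,G2,11.5), (26,G3,13)
Step 2: Sum ranks within each group.
R_1 = 36 (n_1 = 5)
R_2 = 31 (n_2 = 5)
R_3 = 24 (n_3 = 3)
Step 3: H = 12/(N(N+1)) * sum(R_i^2/n_i) - 3(N+1)
     = 12/(13*14) * (36^2/5 + 31^2/5 + 24^2/3) - 3*14
     = 0.065934 * 643.4 - 42
     = 0.421978.
Step 4: Ties present; correction factor C = 1 - 18/(13^3 - 13) = 0.991758. Corrected H = 0.421978 / 0.991758 = 0.425485.
Step 5: Under H0, H ~ chi^2(2); p-value = 0.808364.
Step 6: alpha = 0.05. fail to reject H0.

H = 0.4255, df = 2, p = 0.808364, fail to reject H0.


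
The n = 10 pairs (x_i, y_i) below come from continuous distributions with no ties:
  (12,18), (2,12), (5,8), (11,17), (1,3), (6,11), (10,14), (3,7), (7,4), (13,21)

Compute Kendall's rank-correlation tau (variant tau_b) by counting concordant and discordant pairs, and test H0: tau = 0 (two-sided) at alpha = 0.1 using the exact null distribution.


Step 1: Enumerate the 45 unordered pairs (i,j) with i<j and classify each by sign(x_j-x_i) * sign(y_j-y_i).
  (1,2):dx=-10,dy=-6->C; (1,3):dx=-7,dy=-10->C; (1,4):dx=-1,dy=-1->C; (1,5):dx=-11,dy=-15->C
  (1,6):dx=-6,dy=-7->C; (1,7):dx=-2,dy=-4->C; (1,8):dx=-9,dy=-11->C; (1,9):dx=-5,dy=-14->C
  (1,10):dx=+1,dy=+3->C; (2,3):dx=+3,dy=-4->D; (2,4):dx=+9,dy=+5->C; (2,5):dx=-1,dy=-9->C
  (2,6):dx=+4,dy=-1->D; (2,7):dx=+8,dy=+2->C; (2,8):dx=+1,dy=-5->D; (2,9):dx=+5,dy=-8->D
  (2,10):dx=+11,dy=+9->C; (3,4):dx=+6,dy=+9->C; (3,5):dx=-4,dy=-5->C; (3,6):dx=+1,dy=+3->C
  (3,7):dx=+5,dy=+6->C; (3,8):dx=-2,dy=-1->C; (3,9):dx=+2,dy=-4->D; (3,10):dx=+8,dy=+13->C
  (4,5):dx=-10,dy=-14->C; (4,6):dx=-5,dy=-6->C; (4,7):dx=-1,dy=-3->C; (4,8):dx=-8,dy=-10->C
  (4,9):dx=-4,dy=-13->C; (4,10):dx=+2,dy=+4->C; (5,6):dx=+5,dy=+8->C; (5,7):dx=+9,dy=+11->C
  (5,8):dx=+2,dy=+4->C; (5,9):dx=+6,dy=+1->C; (5,10):dx=+12,dy=+18->C; (6,7):dx=+4,dy=+3->C
  (6,8):dx=-3,dy=-4->C; (6,9):dx=+1,dy=-7->D; (6,10):dx=+7,dy=+10->C; (7,8):dx=-7,dy=-7->C
  (7,9):dx=-3,dy=-10->C; (7,10):dx=+3,dy=+7->C; (8,9):dx=+4,dy=-3->D; (8,10):dx=+10,dy=+14->C
  (9,10):dx=+6,dy=+17->C
Step 2: C = 38, D = 7, total pairs = 45.
Step 3: tau = (C - D)/(n(n-1)/2) = (38 - 7)/45 = 0.688889.
Step 4: Exact two-sided p-value (enumerate n! = 3628800 permutations of y under H0): p = 0.004687.
Step 5: alpha = 0.1. reject H0.

tau_b = 0.6889 (C=38, D=7), p = 0.004687, reject H0.


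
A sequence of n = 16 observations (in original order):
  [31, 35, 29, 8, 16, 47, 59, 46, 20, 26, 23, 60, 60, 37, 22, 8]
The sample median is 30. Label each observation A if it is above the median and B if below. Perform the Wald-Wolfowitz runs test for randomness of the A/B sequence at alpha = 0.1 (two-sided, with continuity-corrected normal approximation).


Step 1: Compute median = 30; label A = above, B = below.
Labels in order: AABBBAAABBBAAABB  (n_A = 8, n_B = 8)
Step 2: Count runs R = 6.
Step 3: Under H0 (random ordering), E[R] = 2*n_A*n_B/(n_A+n_B) + 1 = 2*8*8/16 + 1 = 9.0000.
        Var[R] = 2*n_A*n_B*(2*n_A*n_B - n_A - n_B) / ((n_A+n_B)^2 * (n_A+n_B-1)) = 14336/3840 = 3.7333.
        SD[R] = 1.9322.
Step 4: Continuity-corrected z = (R + 0.5 - E[R]) / SD[R] = (6 + 0.5 - 9.0000) / 1.9322 = -1.2939.
Step 5: Two-sided p-value via normal approximation = 2*(1 - Phi(|z|)) = 0.195709.
Step 6: alpha = 0.1. fail to reject H0.

R = 6, z = -1.2939, p = 0.195709, fail to reject H0.


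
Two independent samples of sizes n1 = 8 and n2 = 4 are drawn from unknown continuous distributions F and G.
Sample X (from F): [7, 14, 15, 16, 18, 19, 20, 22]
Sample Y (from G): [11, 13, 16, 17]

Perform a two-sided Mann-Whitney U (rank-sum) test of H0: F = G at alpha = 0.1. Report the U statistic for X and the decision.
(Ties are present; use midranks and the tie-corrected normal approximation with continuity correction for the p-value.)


Step 1: Combine and sort all 12 observations; assign midranks.
sorted (value, group): (7,X), (11,Y), (13,Y), (14,X), (15,X), (16,X), (16,Y), (17,Y), (18,X), (19,X), (20,X), (22,X)
ranks: 7->1, 11->2, 13->3, 14->4, 15->5, 16->6.5, 16->6.5, 17->8, 18->9, 19->10, 20->11, 22->12
Step 2: Rank sum for X: R1 = 1 + 4 + 5 + 6.5 + 9 + 10 + 11 + 12 = 58.5.
Step 3: U_X = R1 - n1(n1+1)/2 = 58.5 - 8*9/2 = 58.5 - 36 = 22.5.
       U_Y = n1*n2 - U_X = 32 - 22.5 = 9.5.
Step 4: Ties are present, so use the tie-corrected normal approximation (with continuity correction) for the p-value.
Step 5: p-value = 0.307332; compare to alpha = 0.1. fail to reject H0.

U_X = 22.5, p = 0.307332, fail to reject H0 at alpha = 0.1.


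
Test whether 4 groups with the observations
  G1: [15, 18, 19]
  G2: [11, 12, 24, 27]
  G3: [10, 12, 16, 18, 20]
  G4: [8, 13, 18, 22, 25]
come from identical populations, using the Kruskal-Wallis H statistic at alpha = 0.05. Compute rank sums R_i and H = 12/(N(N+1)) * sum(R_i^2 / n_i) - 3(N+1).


Step 1: Combine all N = 17 observations and assign midranks.
sorted (value, group, rank): (8,G4,1), (10,G3,2), (11,G2,3), (12,G2,4.5), (12,G3,4.5), (13,G4,6), (15,G1,7), (16,G3,8), (18,G1,10), (18,G3,10), (18,G4,10), (19,G1,12), (20,G3,13), (22,G4,14), (24,G2,15), (25,G4,16), (27,G2,17)
Step 2: Sum ranks within each group.
R_1 = 29 (n_1 = 3)
R_2 = 39.5 (n_2 = 4)
R_3 = 37.5 (n_3 = 5)
R_4 = 47 (n_4 = 5)
Step 3: H = 12/(N(N+1)) * sum(R_i^2/n_i) - 3(N+1)
     = 12/(17*18) * (29^2/3 + 39.5^2/4 + 37.5^2/5 + 47^2/5) - 3*18
     = 0.039216 * 1393.45 - 54
     = 0.644935.
Step 4: Ties present; correction factor C = 1 - 30/(17^3 - 17) = 0.993873. Corrected H = 0.644935 / 0.993873 = 0.648911.
Step 5: Under H0, H ~ chi^2(3); p-value = 0.885150.
Step 6: alpha = 0.05. fail to reject H0.

H = 0.6489, df = 3, p = 0.885150, fail to reject H0.


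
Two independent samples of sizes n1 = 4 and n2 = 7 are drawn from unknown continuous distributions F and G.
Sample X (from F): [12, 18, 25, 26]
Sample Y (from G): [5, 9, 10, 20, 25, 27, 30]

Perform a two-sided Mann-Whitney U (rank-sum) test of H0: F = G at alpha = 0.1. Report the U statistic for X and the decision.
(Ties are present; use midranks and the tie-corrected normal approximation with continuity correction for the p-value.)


Step 1: Combine and sort all 11 observations; assign midranks.
sorted (value, group): (5,Y), (9,Y), (10,Y), (12,X), (18,X), (20,Y), (25,X), (25,Y), (26,X), (27,Y), (30,Y)
ranks: 5->1, 9->2, 10->3, 12->4, 18->5, 20->6, 25->7.5, 25->7.5, 26->9, 27->10, 30->11
Step 2: Rank sum for X: R1 = 4 + 5 + 7.5 + 9 = 25.5.
Step 3: U_X = R1 - n1(n1+1)/2 = 25.5 - 4*5/2 = 25.5 - 10 = 15.5.
       U_Y = n1*n2 - U_X = 28 - 15.5 = 12.5.
Step 4: Ties are present, so use the tie-corrected normal approximation (with continuity correction) for the p-value.
Step 5: p-value = 0.849769; compare to alpha = 0.1. fail to reject H0.

U_X = 15.5, p = 0.849769, fail to reject H0 at alpha = 0.1.


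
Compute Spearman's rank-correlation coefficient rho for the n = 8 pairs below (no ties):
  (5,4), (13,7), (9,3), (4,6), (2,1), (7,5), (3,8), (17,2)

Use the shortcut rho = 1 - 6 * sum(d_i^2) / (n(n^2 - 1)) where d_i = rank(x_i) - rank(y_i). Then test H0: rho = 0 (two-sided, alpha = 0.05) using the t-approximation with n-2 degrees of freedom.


Step 1: Rank x and y separately (midranks; no ties here).
rank(x): 5->4, 13->7, 9->6, 4->3, 2->1, 7->5, 3->2, 17->8
rank(y): 4->4, 7->7, 3->3, 6->6, 1->1, 5->5, 8->8, 2->2
Step 2: d_i = R_x(i) - R_y(i); compute d_i^2.
  (4-4)^2=0, (7-7)^2=0, (6-3)^2=9, (3-6)^2=9, (1-1)^2=0, (5-5)^2=0, (2-8)^2=36, (8-2)^2=36
sum(d^2) = 90.
Step 3: rho = 1 - 6*90 / (8*(8^2 - 1)) = 1 - 540/504 = -0.071429.
Step 4: Under H0, t = rho * sqrt((n-2)/(1-rho^2)) = -0.1754 ~ t(6).
Step 5: Two-sided p-value from the t-distribution with 6 df = 0.866526.
Step 6: alpha = 0.05. fail to reject H0.

rho = -0.0714, p = 0.866526, fail to reject H0 at alpha = 0.05.


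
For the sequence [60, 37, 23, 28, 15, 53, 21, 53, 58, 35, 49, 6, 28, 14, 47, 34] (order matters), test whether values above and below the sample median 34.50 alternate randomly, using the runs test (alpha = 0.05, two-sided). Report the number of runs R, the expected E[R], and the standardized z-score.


Step 1: Compute median = 34.50; label A = above, B = below.
Labels in order: AABBBABAAAABBBAB  (n_A = 8, n_B = 8)
Step 2: Count runs R = 8.
Step 3: Under H0 (random ordering), E[R] = 2*n_A*n_B/(n_A+n_B) + 1 = 2*8*8/16 + 1 = 9.0000.
        Var[R] = 2*n_A*n_B*(2*n_A*n_B - n_A - n_B) / ((n_A+n_B)^2 * (n_A+n_B-1)) = 14336/3840 = 3.7333.
        SD[R] = 1.9322.
Step 4: Continuity-corrected z = (R + 0.5 - E[R]) / SD[R] = (8 + 0.5 - 9.0000) / 1.9322 = -0.2588.
Step 5: Two-sided p-value via normal approximation = 2*(1 - Phi(|z|)) = 0.795809.
Step 6: alpha = 0.05. fail to reject H0.

R = 8, z = -0.2588, p = 0.795809, fail to reject H0.


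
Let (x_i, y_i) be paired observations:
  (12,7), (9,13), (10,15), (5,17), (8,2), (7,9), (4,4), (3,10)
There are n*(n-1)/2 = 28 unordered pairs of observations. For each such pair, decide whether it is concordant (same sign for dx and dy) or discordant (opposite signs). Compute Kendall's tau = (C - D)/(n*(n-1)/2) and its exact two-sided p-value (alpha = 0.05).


Step 1: Enumerate the 28 unordered pairs (i,j) with i<j and classify each by sign(x_j-x_i) * sign(y_j-y_i).
  (1,2):dx=-3,dy=+6->D; (1,3):dx=-2,dy=+8->D; (1,4):dx=-7,dy=+10->D; (1,5):dx=-4,dy=-5->C
  (1,6):dx=-5,dy=+2->D; (1,7):dx=-8,dy=-3->C; (1,8):dx=-9,dy=+3->D; (2,3):dx=+1,dy=+2->C
  (2,4):dx=-4,dy=+4->D; (2,5):dx=-1,dy=-11->C; (2,6):dx=-2,dy=-4->C; (2,7):dx=-5,dy=-9->C
  (2,8):dx=-6,dy=-3->C; (3,4):dx=-5,dy=+2->D; (3,5):dx=-2,dy=-13->C; (3,6):dx=-3,dy=-6->C
  (3,7):dx=-6,dy=-11->C; (3,8):dx=-7,dy=-5->C; (4,5):dx=+3,dy=-15->D; (4,6):dx=+2,dy=-8->D
  (4,7):dx=-1,dy=-13->C; (4,8):dx=-2,dy=-7->C; (5,6):dx=-1,dy=+7->D; (5,7):dx=-4,dy=+2->D
  (5,8):dx=-5,dy=+8->D; (6,7):dx=-3,dy=-5->C; (6,8):dx=-4,dy=+1->D; (7,8):dx=-1,dy=+6->D
Step 2: C = 14, D = 14, total pairs = 28.
Step 3: tau = (C - D)/(n(n-1)/2) = (14 - 14)/28 = 0.000000.
Step 4: Exact two-sided p-value (enumerate n! = 40320 permutations of y under H0): p = 1.000000.
Step 5: alpha = 0.05. fail to reject H0.

tau_b = 0.0000 (C=14, D=14), p = 1.000000, fail to reject H0.


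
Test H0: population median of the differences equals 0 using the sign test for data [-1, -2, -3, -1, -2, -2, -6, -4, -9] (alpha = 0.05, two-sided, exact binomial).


Step 1: Discard zero differences. Original n = 9; n_eff = number of nonzero differences = 9.
Nonzero differences (with sign): -1, -2, -3, -1, -2, -2, -6, -4, -9
Step 2: Count signs: positive = 0, negative = 9.
Step 3: Under H0: P(positive) = 0.5, so the number of positives S ~ Bin(9, 0.5).
Step 4: Two-sided exact p-value = sum of Bin(9,0.5) probabilities at or below the observed probability = 0.003906.
Step 5: alpha = 0.05. reject H0.

n_eff = 9, pos = 0, neg = 9, p = 0.003906, reject H0.


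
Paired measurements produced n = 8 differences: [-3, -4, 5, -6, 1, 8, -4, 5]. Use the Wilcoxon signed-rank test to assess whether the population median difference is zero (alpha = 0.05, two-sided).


Step 1: Drop any zero differences (none here) and take |d_i|.
|d| = [3, 4, 5, 6, 1, 8, 4, 5]
Step 2: Midrank |d_i| (ties get averaged ranks).
ranks: |3|->2, |4|->3.5, |5|->5.5, |6|->7, |1|->1, |8|->8, |4|->3.5, |5|->5.5
Step 3: Attach original signs; sum ranks with positive sign and with negative sign.
W+ = 5.5 + 1 + 8 + 5.5 = 20
W- = 2 + 3.5 + 7 + 3.5 = 16
(Check: W+ + W- = 36 should equal n(n+1)/2 = 36.)
Step 4: Test statistic W = min(W+, W-) = 16.
Step 5: Ties in |d|, so use the tie-corrected normal approximation.
        E[W] = n(n+1)/4 = 8*9/4 = 18.
        Tie groups: |d|=4 (t=2), |d|=5 (t=2); sum(t^3 - t) = 12.
        Var[W] = n(n+1)(2n+1)/24 - sum(t^3-t)/48 = 1224/24 - 12/48 = 50.75.
        z = (W - E[W]) / sqrt(Var[W]) = (16 - 18) / 7.1239 = -0.2807.
        Two-sided p = 2*Phi(z) = 0.778906.
Step 6: alpha = 0.05. fail to reject H0.

W+ = 20, W- = 16, W = min = 16, p = 0.778906, fail to reject H0.


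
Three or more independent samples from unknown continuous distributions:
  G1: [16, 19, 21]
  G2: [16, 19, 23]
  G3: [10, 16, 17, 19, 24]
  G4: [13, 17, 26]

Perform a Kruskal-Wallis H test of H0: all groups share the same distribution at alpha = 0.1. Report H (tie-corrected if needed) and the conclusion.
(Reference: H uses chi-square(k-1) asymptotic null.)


Step 1: Combine all N = 14 observations and assign midranks.
sorted (value, group, rank): (10,G3,1), (13,G4,2), (16,G1,4), (16,G2,4), (16,G3,4), (17,G3,6.5), (17,G4,6.5), (19,G1,9), (19,G2,9), (19,G3,9), (21,G1,11), (23,G2,12), (24,G3,13), (26,G4,14)
Step 2: Sum ranks within each group.
R_1 = 24 (n_1 = 3)
R_2 = 25 (n_2 = 3)
R_3 = 33.5 (n_3 = 5)
R_4 = 22.5 (n_4 = 3)
Step 3: H = 12/(N(N+1)) * sum(R_i^2/n_i) - 3(N+1)
     = 12/(14*15) * (24^2/3 + 25^2/3 + 33.5^2/5 + 22.5^2/3) - 3*15
     = 0.057143 * 793.533 - 45
     = 0.344762.
Step 4: Ties present; correction factor C = 1 - 54/(14^3 - 14) = 0.980220. Corrected H = 0.344762 / 0.980220 = 0.351719.
Step 5: Under H0, H ~ chi^2(3); p-value = 0.950025.
Step 6: alpha = 0.1. fail to reject H0.

H = 0.3517, df = 3, p = 0.950025, fail to reject H0.


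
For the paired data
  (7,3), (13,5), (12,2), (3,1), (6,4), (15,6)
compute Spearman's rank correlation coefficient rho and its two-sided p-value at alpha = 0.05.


Step 1: Rank x and y separately (midranks; no ties here).
rank(x): 7->3, 13->5, 12->4, 3->1, 6->2, 15->6
rank(y): 3->3, 5->5, 2->2, 1->1, 4->4, 6->6
Step 2: d_i = R_x(i) - R_y(i); compute d_i^2.
  (3-3)^2=0, (5-5)^2=0, (4-2)^2=4, (1-1)^2=0, (2-4)^2=4, (6-6)^2=0
sum(d^2) = 8.
Step 3: rho = 1 - 6*8 / (6*(6^2 - 1)) = 1 - 48/210 = 0.771429.
Step 4: Under H0, t = rho * sqrt((n-2)/(1-rho^2)) = 2.4247 ~ t(4).
Step 5: Two-sided p-value from the t-distribution with 4 df = 0.072397.
Step 6: alpha = 0.05. fail to reject H0.

rho = 0.7714, p = 0.072397, fail to reject H0 at alpha = 0.05.


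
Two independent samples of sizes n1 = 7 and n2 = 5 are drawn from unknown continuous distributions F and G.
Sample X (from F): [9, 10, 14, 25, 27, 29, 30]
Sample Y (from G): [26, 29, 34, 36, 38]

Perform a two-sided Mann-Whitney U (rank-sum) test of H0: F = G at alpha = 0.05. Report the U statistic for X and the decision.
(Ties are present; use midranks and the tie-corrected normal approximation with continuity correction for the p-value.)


Step 1: Combine and sort all 12 observations; assign midranks.
sorted (value, group): (9,X), (10,X), (14,X), (25,X), (26,Y), (27,X), (29,X), (29,Y), (30,X), (34,Y), (36,Y), (38,Y)
ranks: 9->1, 10->2, 14->3, 25->4, 26->5, 27->6, 29->7.5, 29->7.5, 30->9, 34->10, 36->11, 38->12
Step 2: Rank sum for X: R1 = 1 + 2 + 3 + 4 + 6 + 7.5 + 9 = 32.5.
Step 3: U_X = R1 - n1(n1+1)/2 = 32.5 - 7*8/2 = 32.5 - 28 = 4.5.
       U_Y = n1*n2 - U_X = 35 - 4.5 = 30.5.
Step 4: Ties are present, so use the tie-corrected normal approximation (with continuity correction) for the p-value.
Step 5: p-value = 0.041997; compare to alpha = 0.05. reject H0.

U_X = 4.5, p = 0.041997, reject H0 at alpha = 0.05.


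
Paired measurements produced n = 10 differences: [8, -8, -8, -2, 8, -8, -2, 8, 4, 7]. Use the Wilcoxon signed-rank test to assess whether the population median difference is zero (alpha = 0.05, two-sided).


Step 1: Drop any zero differences (none here) and take |d_i|.
|d| = [8, 8, 8, 2, 8, 8, 2, 8, 4, 7]
Step 2: Midrank |d_i| (ties get averaged ranks).
ranks: |8|->7.5, |8|->7.5, |8|->7.5, |2|->1.5, |8|->7.5, |8|->7.5, |2|->1.5, |8|->7.5, |4|->3, |7|->4
Step 3: Attach original signs; sum ranks with positive sign and with negative sign.
W+ = 7.5 + 7.5 + 7.5 + 3 + 4 = 29.5
W- = 7.5 + 7.5 + 1.5 + 7.5 + 1.5 = 25.5
(Check: W+ + W- = 55 should equal n(n+1)/2 = 55.)
Step 4: Test statistic W = min(W+, W-) = 25.5.
Step 5: Ties in |d|, so use the tie-corrected normal approximation.
        E[W] = n(n+1)/4 = 10*11/4 = 27.5.
        Tie groups: |d|=2 (t=2), |d|=8 (t=6); sum(t^3 - t) = 216.
        Var[W] = n(n+1)(2n+1)/24 - sum(t^3-t)/48 = 2310/24 - 216/48 = 91.75.
        z = (W - E[W]) / sqrt(Var[W]) = (25.5 - 27.5) / 9.5786 = -0.2088.
        Two-sided p = 2*Phi(z) = 0.834606.
Step 6: alpha = 0.05. fail to reject H0.

W+ = 29.5, W- = 25.5, W = min = 25.5, p = 0.834606, fail to reject H0.


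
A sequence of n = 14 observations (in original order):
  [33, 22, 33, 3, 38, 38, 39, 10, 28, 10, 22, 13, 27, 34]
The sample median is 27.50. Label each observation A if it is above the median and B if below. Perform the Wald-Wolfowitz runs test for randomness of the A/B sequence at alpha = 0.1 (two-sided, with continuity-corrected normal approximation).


Step 1: Compute median = 27.50; label A = above, B = below.
Labels in order: ABABAAABABBBBA  (n_A = 7, n_B = 7)
Step 2: Count runs R = 9.
Step 3: Under H0 (random ordering), E[R] = 2*n_A*n_B/(n_A+n_B) + 1 = 2*7*7/14 + 1 = 8.0000.
        Var[R] = 2*n_A*n_B*(2*n_A*n_B - n_A - n_B) / ((n_A+n_B)^2 * (n_A+n_B-1)) = 8232/2548 = 3.2308.
        SD[R] = 1.7974.
Step 4: Continuity-corrected z = (R - 0.5 - E[R]) / SD[R] = (9 - 0.5 - 8.0000) / 1.7974 = 0.2782.
Step 5: Two-sided p-value via normal approximation = 2*(1 - Phi(|z|)) = 0.780879.
Step 6: alpha = 0.1. fail to reject H0.

R = 9, z = 0.2782, p = 0.780879, fail to reject H0.


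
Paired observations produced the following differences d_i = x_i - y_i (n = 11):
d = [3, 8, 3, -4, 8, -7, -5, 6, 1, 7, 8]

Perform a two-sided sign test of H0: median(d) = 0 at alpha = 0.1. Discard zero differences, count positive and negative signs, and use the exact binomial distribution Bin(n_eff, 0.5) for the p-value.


Step 1: Discard zero differences. Original n = 11; n_eff = number of nonzero differences = 11.
Nonzero differences (with sign): +3, +8, +3, -4, +8, -7, -5, +6, +1, +7, +8
Step 2: Count signs: positive = 8, negative = 3.
Step 3: Under H0: P(positive) = 0.5, so the number of positives S ~ Bin(11, 0.5).
Step 4: Two-sided exact p-value = sum of Bin(11,0.5) probabilities at or below the observed probability = 0.226562.
Step 5: alpha = 0.1. fail to reject H0.

n_eff = 11, pos = 8, neg = 3, p = 0.226562, fail to reject H0.


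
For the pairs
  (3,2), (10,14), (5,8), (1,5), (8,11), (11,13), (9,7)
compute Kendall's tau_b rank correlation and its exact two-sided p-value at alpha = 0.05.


Step 1: Enumerate the 21 unordered pairs (i,j) with i<j and classify each by sign(x_j-x_i) * sign(y_j-y_i).
  (1,2):dx=+7,dy=+12->C; (1,3):dx=+2,dy=+6->C; (1,4):dx=-2,dy=+3->D; (1,5):dx=+5,dy=+9->C
  (1,6):dx=+8,dy=+11->C; (1,7):dx=+6,dy=+5->C; (2,3):dx=-5,dy=-6->C; (2,4):dx=-9,dy=-9->C
  (2,5):dx=-2,dy=-3->C; (2,6):dx=+1,dy=-1->D; (2,7):dx=-1,dy=-7->C; (3,4):dx=-4,dy=-3->C
  (3,5):dx=+3,dy=+3->C; (3,6):dx=+6,dy=+5->C; (3,7):dx=+4,dy=-1->D; (4,5):dx=+7,dy=+6->C
  (4,6):dx=+10,dy=+8->C; (4,7):dx=+8,dy=+2->C; (5,6):dx=+3,dy=+2->C; (5,7):dx=+1,dy=-4->D
  (6,7):dx=-2,dy=-6->C
Step 2: C = 17, D = 4, total pairs = 21.
Step 3: tau = (C - D)/(n(n-1)/2) = (17 - 4)/21 = 0.619048.
Step 4: Exact two-sided p-value (enumerate n! = 5040 permutations of y under H0): p = 0.069048.
Step 5: alpha = 0.05. fail to reject H0.

tau_b = 0.6190 (C=17, D=4), p = 0.069048, fail to reject H0.


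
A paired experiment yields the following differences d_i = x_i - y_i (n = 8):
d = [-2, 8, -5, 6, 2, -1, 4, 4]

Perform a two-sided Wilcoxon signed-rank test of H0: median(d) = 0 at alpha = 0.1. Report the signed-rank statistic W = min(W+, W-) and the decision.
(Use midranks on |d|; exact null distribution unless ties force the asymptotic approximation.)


Step 1: Drop any zero differences (none here) and take |d_i|.
|d| = [2, 8, 5, 6, 2, 1, 4, 4]
Step 2: Midrank |d_i| (ties get averaged ranks).
ranks: |2|->2.5, |8|->8, |5|->6, |6|->7, |2|->2.5, |1|->1, |4|->4.5, |4|->4.5
Step 3: Attach original signs; sum ranks with positive sign and with negative sign.
W+ = 8 + 7 + 2.5 + 4.5 + 4.5 = 26.5
W- = 2.5 + 6 + 1 = 9.5
(Check: W+ + W- = 36 should equal n(n+1)/2 = 36.)
Step 4: Test statistic W = min(W+, W-) = 9.5.
Step 5: Ties in |d|, so use the tie-corrected normal approximation.
        E[W] = n(n+1)/4 = 8*9/4 = 18.
        Tie groups: |d|=2 (t=2), |d|=4 (t=2); sum(t^3 - t) = 12.
        Var[W] = n(n+1)(2n+1)/24 - sum(t^3-t)/48 = 1224/24 - 12/48 = 50.75.
        z = (W - E[W]) / sqrt(Var[W]) = (9.5 - 18) / 7.1239 = -1.1932.
        Two-sided p = 2*Phi(z) = 0.232804.
Step 6: alpha = 0.1. fail to reject H0.

W+ = 26.5, W- = 9.5, W = min = 9.5, p = 0.232804, fail to reject H0.


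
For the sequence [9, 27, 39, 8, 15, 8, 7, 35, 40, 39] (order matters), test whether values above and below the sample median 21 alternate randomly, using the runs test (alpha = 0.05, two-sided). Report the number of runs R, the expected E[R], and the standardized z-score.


Step 1: Compute median = 21; label A = above, B = below.
Labels in order: BAABBBBAAA  (n_A = 5, n_B = 5)
Step 2: Count runs R = 4.
Step 3: Under H0 (random ordering), E[R] = 2*n_A*n_B/(n_A+n_B) + 1 = 2*5*5/10 + 1 = 6.0000.
        Var[R] = 2*n_A*n_B*(2*n_A*n_B - n_A - n_B) / ((n_A+n_B)^2 * (n_A+n_B-1)) = 2000/900 = 2.2222.
        SD[R] = 1.4907.
Step 4: Continuity-corrected z = (R + 0.5 - E[R]) / SD[R] = (4 + 0.5 - 6.0000) / 1.4907 = -1.0062.
Step 5: Two-sided p-value via normal approximation = 2*(1 - Phi(|z|)) = 0.314305.
Step 6: alpha = 0.05. fail to reject H0.

R = 4, z = -1.0062, p = 0.314305, fail to reject H0.


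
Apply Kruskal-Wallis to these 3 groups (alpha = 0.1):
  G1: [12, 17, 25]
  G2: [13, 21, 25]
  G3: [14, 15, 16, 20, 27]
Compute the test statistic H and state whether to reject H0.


Step 1: Combine all N = 11 observations and assign midranks.
sorted (value, group, rank): (12,G1,1), (13,G2,2), (14,G3,3), (15,G3,4), (16,G3,5), (17,G1,6), (20,G3,7), (21,G2,8), (25,G1,9.5), (25,G2,9.5), (27,G3,11)
Step 2: Sum ranks within each group.
R_1 = 16.5 (n_1 = 3)
R_2 = 19.5 (n_2 = 3)
R_3 = 30 (n_3 = 5)
Step 3: H = 12/(N(N+1)) * sum(R_i^2/n_i) - 3(N+1)
     = 12/(11*12) * (16.5^2/3 + 19.5^2/3 + 30^2/5) - 3*12
     = 0.090909 * 397.5 - 36
     = 0.136364.
Step 4: Ties present; correction factor C = 1 - 6/(11^3 - 11) = 0.995455. Corrected H = 0.136364 / 0.995455 = 0.136986.
Step 5: Under H0, H ~ chi^2(2); p-value = 0.933800.
Step 6: alpha = 0.1. fail to reject H0.

H = 0.1370, df = 2, p = 0.933800, fail to reject H0.
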